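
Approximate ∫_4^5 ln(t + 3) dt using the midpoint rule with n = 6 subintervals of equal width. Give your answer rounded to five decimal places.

Δt = (5 − 4)/6 = 1/6.
Midpoints: 49/12, 4.25, 53/12, 55/12, 4.75, 59/12.
f(49/12) ≈ 1.95774, f(4.25) ≈ 1.98100, f(53/12) ≈ 2.00373, f(55/12) ≈ 2.02595, f(4.75) ≈ 2.04769, f(59/12) ≈ 2.06897.
Sum = Δt · [f(49/12) + f(4.25) + f(53/12) + ...].
Sum ≈ 2.01418.

2.01418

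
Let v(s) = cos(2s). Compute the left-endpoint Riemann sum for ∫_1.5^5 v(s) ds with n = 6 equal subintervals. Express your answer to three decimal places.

Δs = (5 − 1.5)/6 = 7/12.
Left endpoints: 1.5, 25/12, 8/3, 3.25, 23/6, 53/12.
v(1.5) ≈ -0.990, v(25/12) ≈ -0.519, v(8/3) ≈ 0.582, v(3.25) ≈ 0.977, v(23/6) ≈ 0.186, v(53/12) ≈ -0.830.
Sum = Δs · [v(1.5) + v(25/12) + v(8/3) + ...].
Sum ≈ -0.347.

-0.347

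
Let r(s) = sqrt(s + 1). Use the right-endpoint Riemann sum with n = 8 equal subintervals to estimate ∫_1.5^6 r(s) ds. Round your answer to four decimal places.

Δs = (6 − 1.5)/8 = 0.5625.
Right endpoints: 2.0625, 2.625, 3.1875, 3.75, 4.3125, 4.875, 5.4375, 6.
r(2.0625) ≈ 1.7500, r(2.625) ≈ 1.9039, r(3.1875) ≈ 2.0463, r(3.75) ≈ 2.1794, r(4.3125) ≈ 2.3049, r(4.875) ≈ 2.4238, r(5.4375) ≈ 2.5372, r(6) ≈ 2.6458.
Sum = Δs · [r(2.0625) + r(2.625) + r(3.1875) + ...].
Sum ≈ 10.0077.

10.0077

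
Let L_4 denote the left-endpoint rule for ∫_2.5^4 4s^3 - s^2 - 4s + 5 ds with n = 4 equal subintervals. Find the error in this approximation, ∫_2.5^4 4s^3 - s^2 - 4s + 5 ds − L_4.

Exact integral: ∫_2.5^4 f(s) ds = 188.8125.
L_4 = 156.8203125.
Error = 188.8125 − 156.8203125 = 31.9921875.

31.9921875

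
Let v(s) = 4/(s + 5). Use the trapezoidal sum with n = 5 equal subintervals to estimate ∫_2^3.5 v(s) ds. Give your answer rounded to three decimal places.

Δs = (3.5 − 2)/5 = 0.3.
v(2) = 4/7, v(2.3) = 40/73, v(2.6) = 10/19, v(2.9) = 40/79, v(3.2) = 20/41, v(3.5) = 8/17.
T_5 = (Δs/2)·[v(s_0) + 2v(s_1) + ... + 2v(s_{4}) + v(s_5)].
Sum ≈ 0.777.

0.777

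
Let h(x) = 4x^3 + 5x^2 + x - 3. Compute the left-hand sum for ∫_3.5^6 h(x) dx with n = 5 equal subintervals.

1241.875

Δx = (6 − 3.5)/5 = 0.5.
Left endpoints: 3.5, 4, 4.5, 5, 5.5.
h(3.5) = 233.25, h(4) = 337, h(4.5) = 467.25, h(5) = 627, h(5.5) = 819.25.
Sum = Δx · [h(3.5) + h(4) + h(4.5) + h(5) + h(5.5)].
Sum = 1241.875.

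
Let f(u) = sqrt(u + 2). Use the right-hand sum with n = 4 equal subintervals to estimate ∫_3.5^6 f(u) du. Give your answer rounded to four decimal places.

Δu = (6 − 3.5)/4 = 0.625.
Right endpoints: 4.125, 4.75, 5.375, 6.
f(4.125) ≈ 2.4749, f(4.75) ≈ 2.5981, f(5.375) ≈ 2.7157, f(6) ≈ 2.8284.
Sum = Δu · [f(4.125) + f(4.75) + f(5.375) + f(6)].
Sum ≈ 6.6357.

6.6357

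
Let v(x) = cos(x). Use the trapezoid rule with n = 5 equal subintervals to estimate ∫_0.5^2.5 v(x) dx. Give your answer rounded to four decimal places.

0.1175

Δx = (2.5 − 0.5)/5 = 0.4.
v(0.5) ≈ 0.8776, v(0.9) ≈ 0.6216, v(1.3) ≈ 0.2675, v(1.7) ≈ -0.1288, v(2.1) ≈ -0.5048, v(2.5) ≈ -0.8011.
T_5 = (Δx/2)·[v(x_0) + 2v(x_1) + ... + 2v(x_{4}) + v(x_5)].
Sum ≈ 0.1175.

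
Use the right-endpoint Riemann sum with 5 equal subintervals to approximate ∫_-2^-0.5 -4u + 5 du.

14.1

Δu = (-0.5 − (-2))/5 = 0.3.
Right endpoints: -1.7, -1.4, -1.1, -0.8, -0.5.
f(-1.7) = 11.8, f(-1.4) = 10.6, f(-1.1) = 9.4, f(-0.8) = 8.2, f(-0.5) = 7.
Sum = Δu · [f(-1.7) + f(-1.4) + f(-1.1) + f(-0.8) + f(-0.5)].
Sum = 14.1.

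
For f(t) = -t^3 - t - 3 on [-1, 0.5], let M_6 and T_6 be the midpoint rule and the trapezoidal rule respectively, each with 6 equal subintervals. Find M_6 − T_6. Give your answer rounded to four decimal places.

M_6 ≈ -3.896484.
T_6 = -3.87890625.
M_6 − T_6 ≈ -0.0176.

-0.0176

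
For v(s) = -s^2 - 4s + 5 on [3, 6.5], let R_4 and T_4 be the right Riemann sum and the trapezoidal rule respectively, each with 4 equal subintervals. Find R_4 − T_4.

R_4 = -152.66015625.
T_4 = -131.98828125.
R_4 − T_4 = -20.671875.

-20.671875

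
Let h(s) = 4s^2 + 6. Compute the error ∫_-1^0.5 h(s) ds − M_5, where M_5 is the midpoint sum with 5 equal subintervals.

0.045

Exact integral: ∫_-1^0.5 h(s) ds = 10.5.
M_5 = 10.455.
Error = 10.5 − 10.455 = 0.045.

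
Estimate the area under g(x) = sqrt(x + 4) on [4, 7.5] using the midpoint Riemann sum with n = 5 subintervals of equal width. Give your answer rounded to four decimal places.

10.9146

Δx = (7.5 − 4)/5 = 0.7.
Midpoints: 4.35, 5.05, 5.75, 6.45, 7.15.
g(4.35) ≈ 2.8896, g(5.05) ≈ 3.0083, g(5.75) ≈ 3.1225, g(6.45) ≈ 3.2326, g(7.15) ≈ 3.3392.
Sum = Δx · [g(4.35) + g(5.05) + g(5.75) + g(6.45) + g(7.15)].
Sum ≈ 10.9146.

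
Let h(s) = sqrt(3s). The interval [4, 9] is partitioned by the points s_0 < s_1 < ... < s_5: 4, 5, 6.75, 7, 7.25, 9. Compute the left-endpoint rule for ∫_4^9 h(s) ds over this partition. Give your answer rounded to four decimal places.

Subinterval widths: 1, 1.75, 0.25, 0.25, 1.75.
Left endpoints: 4, 5, 6.75, 7, 7.25.
h(4) ≈ 3.4641, h(5) ≈ 3.8730, h(6.75) ≈ 4.5000, h(7) ≈ 4.5826, h(7.25) ≈ 4.6637.
Sum = Σ Δs_i · h(s_i).
Sum ≈ 20.6739.

20.6739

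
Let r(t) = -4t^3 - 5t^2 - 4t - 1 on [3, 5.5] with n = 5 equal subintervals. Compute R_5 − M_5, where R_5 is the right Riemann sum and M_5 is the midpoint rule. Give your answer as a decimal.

R_5 = -1285.625.
M_5 = -1108.4375.
R_5 − M_5 = -177.1875.

-177.1875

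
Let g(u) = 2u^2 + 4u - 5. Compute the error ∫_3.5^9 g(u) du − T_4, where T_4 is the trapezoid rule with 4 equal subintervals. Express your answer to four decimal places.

-3.4661

Exact integral: ∫_3.5^9 g(u) du ≈ 567.416667.
T_4 = 570.8828125.
Error ≈ 567.416667 − 570.8828125 ≈ -3.4661.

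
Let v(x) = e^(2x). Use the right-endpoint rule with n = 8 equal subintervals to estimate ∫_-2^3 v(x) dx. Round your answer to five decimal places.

353.37525

Δx = (3 − (-2))/8 = 0.625.
Right endpoints: -1.375, -0.75, -0.125, 0.5, 1.125, 1.75, 2.375, 3.
v(-1.375) ≈ 0.06393, v(-0.75) ≈ 0.22313, v(-0.125) ≈ 0.77880, v(0.5) ≈ 2.71828, v(1.125) ≈ 9.48774, v(1.75) ≈ 33.11545, v(2.375) ≈ 115.58428, v(3) ≈ 403.42879.
Sum = Δx · [v(-1.375) + v(-0.75) + v(-0.125) + ...].
Sum ≈ 353.37525.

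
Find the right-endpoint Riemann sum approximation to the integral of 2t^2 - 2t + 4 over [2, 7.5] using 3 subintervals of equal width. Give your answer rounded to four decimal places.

Δt = (7.5 − 2)/3 = 11/6.
Right endpoints: 23/6, 17/3, 7.5.
f(23/6) = 463/18, f(17/3) = 512/9, f(7.5) = 101.5.
Sum = Δt · [f(23/6) + f(17/3) + f(7.5)].
Sum ≈ 337.5370.

337.5370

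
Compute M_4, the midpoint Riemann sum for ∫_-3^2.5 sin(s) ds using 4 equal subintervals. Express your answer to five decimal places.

Δs = (2.5 − (-3))/4 = 1.375.
Midpoints: -2.3125, -0.9375, 0.4375, 1.8125.
f(-2.3125) ≈ -0.73732, f(-0.9375) ≈ -0.80608, f(0.4375) ≈ 0.42368, f(1.8125) ≈ 0.97093.
Sum = Δs · [f(-2.3125) + f(-0.9375) + f(0.4375) + f(1.8125)].
Sum ≈ -0.20459.

-0.20459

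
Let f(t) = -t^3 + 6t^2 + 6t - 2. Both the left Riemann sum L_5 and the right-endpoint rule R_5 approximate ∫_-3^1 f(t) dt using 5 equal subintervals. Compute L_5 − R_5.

L_5 = 68.64.
R_5 = 27.04.
L_5 − R_5 = 41.6.

41.6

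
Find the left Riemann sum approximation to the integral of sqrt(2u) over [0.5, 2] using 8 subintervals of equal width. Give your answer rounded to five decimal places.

2.23812

Δu = (2 − 0.5)/8 = 0.1875.
Left endpoints: 0.5, 0.6875, 0.875, 1.0625, 1.25, 1.4375, 1.625, 1.8125.
f(0.5) ≈ 1.00000, f(0.6875) ≈ 1.17260, f(0.875) ≈ 1.32288, f(1.0625) ≈ 1.45774, f(1.25) ≈ 1.58114, f(1.4375) ≈ 1.69558, f(1.625) ≈ 1.80278, f(1.8125) ≈ 1.90394.
Sum = Δu · [f(0.5) + f(0.6875) + f(0.875) + ...].
Sum ≈ 2.23812.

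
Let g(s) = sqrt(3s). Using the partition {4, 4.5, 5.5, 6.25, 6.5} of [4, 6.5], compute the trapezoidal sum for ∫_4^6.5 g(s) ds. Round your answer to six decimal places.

Subinterval widths: 0.5, 1, 0.75, 0.25.
g(4) ≈ 3.464102, g(4.5) ≈ 3.674235, g(5.5) ≈ 4.062019, g(6.25) ≈ 4.330127, g(6.5) ≈ 4.415880.
On each subinterval the trapezoid contributes (Δs_i/2)·[g(s_{i-1}) + g(s_i)].
Sum ≈ 9.893017.

9.893017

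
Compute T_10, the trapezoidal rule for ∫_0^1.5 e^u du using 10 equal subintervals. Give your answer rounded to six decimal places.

Δu = (1.5 − 0)/10 = 0.15.
f(0) ≈ 1.000000, f(0.15) ≈ 1.161834, f(0.3) ≈ 1.349859, f(0.45) ≈ 1.568312, f(0.6) ≈ 1.822119, f(0.75) ≈ 2.117000, f(0.9) ≈ 2.459603, f(1.05) ≈ 2.857651, f(1.2) ≈ 3.320117, f(1.35) ≈ 3.857426, f(1.5) ≈ 4.481689.
T_10 = (Δu/2)·[f(u_0) + 2f(u_1) + ... + 2f(u_{9}) + f(u_10)].
Sum ≈ 3.488215.

3.488215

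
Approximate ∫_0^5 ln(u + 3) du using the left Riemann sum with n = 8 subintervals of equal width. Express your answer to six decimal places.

Δu = (5 − 0)/8 = 0.625.
Left endpoints: 0, 0.625, 1.25, 1.875, 2.5, 3.125, 3.75, 4.375.
f(0) ≈ 1.098612, f(0.625) ≈ 1.287854, f(1.25) ≈ 1.446919, f(1.875) ≈ 1.584120, f(2.5) ≈ 1.704748, f(3.125) ≈ 1.812379, f(3.75) ≈ 1.909543, f(4.375) ≈ 1.998096.
Sum = Δu · [f(0) + f(0.625) + f(1.25) + ...].
Sum ≈ 8.026419.

8.026419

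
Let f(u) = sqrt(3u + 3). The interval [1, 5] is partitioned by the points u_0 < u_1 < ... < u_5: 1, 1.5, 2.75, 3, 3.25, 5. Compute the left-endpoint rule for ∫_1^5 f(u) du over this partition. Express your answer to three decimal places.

12.601

Subinterval widths: 0.5, 1.25, 0.25, 0.25, 1.75.
Left endpoints: 1, 1.5, 2.75, 3, 3.25.
f(1) ≈ 2.449, f(1.5) ≈ 2.739, f(2.75) ≈ 3.354, f(3) ≈ 3.464, f(3.25) ≈ 3.571.
Sum = Σ Δu_i · f(u_i).
Sum ≈ 12.601.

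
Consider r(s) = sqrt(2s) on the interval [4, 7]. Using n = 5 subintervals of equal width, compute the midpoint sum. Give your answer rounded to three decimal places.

Δs = (7 − 4)/5 = 0.6.
Midpoints: 4.3, 4.9, 5.5, 6.1, 6.7.
r(4.3) ≈ 2.933, r(4.9) ≈ 3.130, r(5.5) ≈ 3.317, r(6.1) ≈ 3.493, r(6.7) ≈ 3.661.
Sum = Δs · [r(4.3) + r(4.9) + r(5.5) + r(6.1) + r(6.7)].
Sum ≈ 9.920.

9.920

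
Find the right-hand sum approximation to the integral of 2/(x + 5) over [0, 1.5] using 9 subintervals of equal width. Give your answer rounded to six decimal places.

0.517112

Δx = (1.5 − 0)/9 = 1/6.
Right endpoints: 1/6, 1/3, 0.5, 2/3, 5/6, 1, 7/6, 4/3, 1.5.
f(1/6) = 12/31, f(1/3) = 0.375, f(0.5) = 4/11, f(2/3) = 6/17, f(5/6) = 12/35, f(1) = 1/3, f(7/6) = 12/37, f(4/3) = 6/19, f(1.5) = 4/13.
Sum = Δx · [f(1/6) + f(1/3) + f(0.5) + ...].
Sum ≈ 0.517112.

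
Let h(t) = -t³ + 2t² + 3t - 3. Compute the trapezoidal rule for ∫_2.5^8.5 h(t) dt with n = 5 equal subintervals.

Δt = (8.5 − 2.5)/5 = 1.2.
h(2.5) = 1.375, h(3.7) = -15.173, h(4.9) = -57.929, h(6.1) = -137.261, h(7.3) = -263.537, h(8.5) = -447.125.
T_5 = (Δt/2)·[h(t_0) + 2h(t_1) + ... + 2h(t_{4}) + h(t_5)].
Sum = -836.13.

-836.13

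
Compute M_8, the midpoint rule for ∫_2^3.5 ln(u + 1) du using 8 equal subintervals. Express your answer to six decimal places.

Δu = (3.5 − 2)/8 = 0.1875.
Midpoints: 2.09375, 2.28125, 2.46875, 2.65625, 2.84375, 3.03125, 3.21875, 3.40625.
f(2.09375) ≈ 1.129384, f(2.28125) ≈ 1.188224, f(2.46875) ≈ 1.243794, f(2.65625) ≈ 1.296438, f(2.84375) ≈ 1.346448, f(3.03125) ≈ 1.394077, f(3.21875) ≈ 1.439539, f(3.40625) ≈ 1.483024.
Sum = Δu · [f(2.09375) + f(2.28125) + f(2.46875) + ...].
Sum ≈ 1.972674.

1.972674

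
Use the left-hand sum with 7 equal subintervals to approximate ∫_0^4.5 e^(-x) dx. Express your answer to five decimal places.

1.34057

Δx = (4.5 − 0)/7 = 9/14.
Left endpoints: 0, 9/14, 9/7, 27/14, 18/7, 45/14, 27/7.
f(0) ≈ 1.00000, f(9/14) ≈ 0.52579, f(9/7) ≈ 0.27645, f(27/14) ≈ 0.14536, f(18/7) ≈ 0.07643, f(45/14) ≈ 0.04018, f(27/7) ≈ 0.02113.
Sum = Δx · [f(0) + f(9/14) + f(9/7) + ...].
Sum ≈ 1.34057.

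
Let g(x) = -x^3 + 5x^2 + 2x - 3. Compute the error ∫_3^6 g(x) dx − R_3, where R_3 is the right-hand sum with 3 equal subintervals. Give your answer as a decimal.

Exact integral: ∫_3^6 g(x) dx = 29.25.
R_3 = 1.
Error = 29.25 − 1 = 28.25.

28.25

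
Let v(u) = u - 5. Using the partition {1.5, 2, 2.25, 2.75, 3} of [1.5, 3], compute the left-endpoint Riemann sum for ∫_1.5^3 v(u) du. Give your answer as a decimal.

-4.4375

Subinterval widths: 0.5, 0.25, 0.5, 0.25.
Left endpoints: 1.5, 2, 2.25, 2.75.
v(1.5) = -3.5, v(2) = -3, v(2.25) = -2.75, v(2.75) = -2.25.
Sum = Σ Δu_i · v(u_i).
Sum = -4.4375.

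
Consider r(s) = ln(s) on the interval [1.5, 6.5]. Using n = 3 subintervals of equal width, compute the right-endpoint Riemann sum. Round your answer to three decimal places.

7.667

Δs = (6.5 − 1.5)/3 = 5/3.
Right endpoints: 19/6, 29/6, 6.5.
r(19/6) ≈ 1.153, r(29/6) ≈ 1.576, r(6.5) ≈ 1.872.
Sum = Δs · [r(19/6) + r(29/6) + r(6.5)].
Sum ≈ 7.667.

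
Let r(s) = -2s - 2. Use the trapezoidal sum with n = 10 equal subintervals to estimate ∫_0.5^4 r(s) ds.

-22.75

Δs = (4 − 0.5)/10 = 0.35.
r(0.5) = -3, r(0.85) = -3.7, r(1.2) = -4.4, r(1.55) = -5.1, r(1.9) = -5.8, r(2.25) = -6.5, r(2.6) = -7.2, r(2.95) = -7.9, r(3.3) = -8.6, r(3.65) = -9.3, r(4) = -10.
T_10 = (Δs/2)·[r(s_0) + 2r(s_1) + ... + 2r(s_{9}) + r(s_10)].
Sum = -22.75.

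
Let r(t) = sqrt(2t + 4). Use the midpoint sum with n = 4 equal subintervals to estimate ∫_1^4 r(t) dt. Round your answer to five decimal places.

8.96022

Δt = (4 − 1)/4 = 0.75.
Midpoints: 1.375, 2.125, 2.875, 3.625.
r(1.375) ≈ 2.59808, r(2.125) ≈ 2.87228, r(2.875) ≈ 3.12250, r(3.625) ≈ 3.35410.
Sum = Δt · [r(1.375) + r(2.125) + r(2.875) + r(3.625)].
Sum ≈ 8.96022.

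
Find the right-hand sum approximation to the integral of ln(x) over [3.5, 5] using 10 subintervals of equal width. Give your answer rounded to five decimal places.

Δx = (5 − 3.5)/10 = 0.15.
Right endpoints: 3.65, 3.8, 3.95, 4.1, 4.25, 4.4, 4.55, 4.7, 4.85, 5.
f(3.65) ≈ 1.29473, f(3.8) ≈ 1.33500, f(3.95) ≈ 1.37372, f(4.1) ≈ 1.41099, f(4.25) ≈ 1.44692, f(4.4) ≈ 1.48160, f(4.55) ≈ 1.51513, f(4.7) ≈ 1.54756, f(4.85) ≈ 1.57898, f(5) ≈ 1.60944.
Sum = Δx · [f(3.65) + f(3.8) + f(3.95) + ...].
Sum ≈ 2.18911.

2.18911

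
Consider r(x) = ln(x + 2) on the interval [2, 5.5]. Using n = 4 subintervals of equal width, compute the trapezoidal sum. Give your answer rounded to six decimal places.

6.059173

Δx = (5.5 − 2)/4 = 0.875.
r(2) ≈ 1.386294, r(2.875) ≈ 1.584120, r(3.75) ≈ 1.749200, r(4.625) ≈ 1.890850, r(5.5) ≈ 2.014903.
T_4 = (Δx/2)·[r(x_0) + 2r(x_1) + 2r(x_2) + 2r(x_3) + r(x_4)].
Sum ≈ 6.059173.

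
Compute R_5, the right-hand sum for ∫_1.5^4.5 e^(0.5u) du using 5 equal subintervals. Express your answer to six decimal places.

17.063088

Δu = (4.5 − 1.5)/5 = 0.6.
Right endpoints: 2.1, 2.7, 3.3, 3.9, 4.5.
f(2.1) ≈ 2.857651, f(2.7) ≈ 3.857426, f(3.3) ≈ 5.206980, f(3.9) ≈ 7.028688, f(4.5) ≈ 9.487736.
Sum = Δu · [f(2.1) + f(2.7) + f(3.3) + f(3.9) + f(4.5)].
Sum ≈ 17.063088.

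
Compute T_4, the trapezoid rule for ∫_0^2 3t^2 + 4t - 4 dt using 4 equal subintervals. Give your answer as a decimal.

8.25

Δt = (2 − 0)/4 = 0.5.
f(0) = -4, f(0.5) = -1.25, f(1) = 3, f(1.5) = 8.75, f(2) = 16.
T_4 = (Δt/2)·[f(t_0) + 2f(t_1) + 2f(t_2) + 2f(t_3) + f(t_4)].
Sum = 8.25.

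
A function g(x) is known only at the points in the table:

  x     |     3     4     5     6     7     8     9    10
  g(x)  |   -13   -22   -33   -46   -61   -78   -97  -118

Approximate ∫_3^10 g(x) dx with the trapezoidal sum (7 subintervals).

Δx = 1.
T_7 = (1/2)·[(-13) + 2·(-22) + 2·(-33) + 2·(-46) + 2·(-61) + 2·(-78) + 2·(-97) + (-118)] = -402.5.

-402.5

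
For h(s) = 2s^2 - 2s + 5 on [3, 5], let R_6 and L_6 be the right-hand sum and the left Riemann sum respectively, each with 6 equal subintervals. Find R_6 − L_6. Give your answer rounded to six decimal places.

R_6 ≈ 64.07407407.
L_6 ≈ 54.74074074.
R_6 − L_6 ≈ 9.333333.

9.333333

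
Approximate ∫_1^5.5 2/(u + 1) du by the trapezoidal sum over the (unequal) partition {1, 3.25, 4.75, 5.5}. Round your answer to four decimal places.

2.5140

Subinterval widths: 2.25, 1.5, 0.75.
f(1) = 1, f(3.25) = 8/17, f(4.75) = 8/23, f(5.5) = 4/13.
On each subinterval the trapezoid contributes (Δu_i/2)·[f(u_{i-1}) + f(u_i)].
Sum ≈ 2.5140.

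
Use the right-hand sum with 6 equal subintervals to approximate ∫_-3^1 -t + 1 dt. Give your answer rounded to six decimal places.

Δt = (1 − (-3))/6 = 2/3.
Right endpoints: -7/3, -5/3, -1, -1/3, 1/3, 1.
f(-7/3) = 10/3, f(-5/3) = 8/3, f(-1) = 2, f(-1/3) = 4/3, f(1/3) = 2/3, f(1) = 0.
Sum = Δt · [f(-7/3) + f(-5/3) + f(-1) + ...].
Sum ≈ 6.666667.

6.666667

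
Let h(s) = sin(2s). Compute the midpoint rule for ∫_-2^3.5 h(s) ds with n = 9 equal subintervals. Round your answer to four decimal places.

Δs = (3.5 − (-2))/9 = 11/18.
Midpoints: -61/36, -13/12, -17/36, 5/36, 0.75, 49/36, 71/36, 31/12, 115/36.
h(-61/36) ≈ 0.2448, h(-13/12) ≈ -0.8277, h(-17/36) ≈ -0.8102, h(5/36) ≈ 0.2742, h(0.75) ≈ 0.9975, h(49/36) ≈ 0.4072, h(71/36) ≈ -0.7193, h(31/12) ≈ -0.8986, h(115/36) ≈ 0.1055.
Sum = Δs · [h(-61/36) + h(-13/12) + h(-17/36) + ...].
Sum ≈ -0.7496.

-0.7496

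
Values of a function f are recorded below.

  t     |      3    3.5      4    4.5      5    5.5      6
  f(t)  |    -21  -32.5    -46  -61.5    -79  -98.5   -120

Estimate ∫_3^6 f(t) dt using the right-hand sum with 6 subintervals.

-218.75

Δt = 0.5.
Sum = 0.5·[(-32.5) + (-46) + (-61.5) + (-79) + (-98.5) + (-120)] = -218.75.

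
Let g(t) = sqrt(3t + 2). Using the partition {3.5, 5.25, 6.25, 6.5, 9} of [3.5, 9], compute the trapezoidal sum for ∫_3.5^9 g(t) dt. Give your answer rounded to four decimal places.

24.8406

Subinterval widths: 1.75, 1, 0.25, 2.5.
g(3.5) ≈ 3.5355, g(5.25) ≈ 4.2131, g(6.25) ≈ 4.5552, g(6.5) ≈ 4.6368, g(9) ≈ 5.3852.
On each subinterval the trapezoid contributes (Δt_i/2)·[g(t_{i-1}) + g(t_i)].
Sum ≈ 24.8406.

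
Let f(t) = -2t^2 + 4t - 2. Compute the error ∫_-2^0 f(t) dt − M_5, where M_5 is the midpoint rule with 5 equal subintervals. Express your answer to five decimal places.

Exact integral: ∫_-2^0 f(t) dt ≈ -17.3333333.
M_5 = -17.28.
Error ≈ -17.3333333 − (-17.28) ≈ -0.05333.

-0.05333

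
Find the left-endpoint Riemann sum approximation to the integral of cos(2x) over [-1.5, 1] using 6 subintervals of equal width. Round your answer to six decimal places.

0.374906

Δx = (1 − (-1.5))/6 = 5/12.
Left endpoints: -1.5, -13/12, -2/3, -0.25, 1/6, 7/12.
f(-1.5) ≈ -0.989992, f(-13/12) ≈ -0.561229, f(-2/3) ≈ 0.235238, f(-0.25) ≈ 0.877583, f(1/6) ≈ 0.944957, f(7/12) ≈ 0.393219.
Sum = Δx · [f(-1.5) + f(-13/12) + f(-2/3) + ...].
Sum ≈ 0.374906.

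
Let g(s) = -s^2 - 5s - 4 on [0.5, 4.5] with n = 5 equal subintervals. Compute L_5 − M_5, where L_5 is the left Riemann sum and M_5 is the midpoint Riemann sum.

L_5 = -80.76.
M_5 = -96.12.
L_5 − M_5 = 15.36.

15.36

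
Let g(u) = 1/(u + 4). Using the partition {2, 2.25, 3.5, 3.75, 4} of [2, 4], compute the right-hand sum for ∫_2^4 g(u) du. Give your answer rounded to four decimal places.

0.2702

Subinterval widths: 0.25, 1.25, 0.25, 0.25.
Right endpoints: 2.25, 3.5, 3.75, 4.
g(2.25) = 0.16, g(3.5) = 2/15, g(3.75) = 4/31, g(4) = 0.125.
Sum = Σ Δu_i · g(u_i).
Sum ≈ 0.2702.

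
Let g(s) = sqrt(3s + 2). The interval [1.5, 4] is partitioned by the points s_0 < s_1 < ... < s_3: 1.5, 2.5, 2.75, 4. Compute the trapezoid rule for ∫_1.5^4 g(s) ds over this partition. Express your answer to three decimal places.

7.941

Subinterval widths: 1, 0.25, 1.25.
g(1.5) ≈ 2.550, g(2.5) ≈ 3.082, g(2.75) ≈ 3.202, g(4) ≈ 3.742.
On each subinterval the trapezoid contributes (Δs_i/2)·[g(s_{i-1}) + g(s_i)].
Sum ≈ 7.941.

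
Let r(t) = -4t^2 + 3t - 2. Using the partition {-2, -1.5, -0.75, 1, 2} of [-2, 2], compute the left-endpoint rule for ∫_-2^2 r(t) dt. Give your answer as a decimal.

Subinterval widths: 0.5, 0.75, 1.75, 1.
Left endpoints: -2, -1.5, -0.75, 1.
r(-2) = -24, r(-1.5) = -15.5, r(-0.75) = -6.5, r(1) = -3.
Sum = Σ Δt_i · r(t_i).
Sum = -38.

-38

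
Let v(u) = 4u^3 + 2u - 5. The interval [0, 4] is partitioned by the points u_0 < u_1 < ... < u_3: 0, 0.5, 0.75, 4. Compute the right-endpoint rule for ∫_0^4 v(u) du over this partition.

839.546875

Subinterval widths: 0.5, 0.25, 3.25.
Right endpoints: 0.5, 0.75, 4.
v(0.5) = -3.5, v(0.75) = -1.8125, v(4) = 259.
Sum = Σ Δu_i · v(u_i).
Sum = 839.546875.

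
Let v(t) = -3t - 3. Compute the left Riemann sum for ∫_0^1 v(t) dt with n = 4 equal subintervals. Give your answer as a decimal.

Δt = (1 − 0)/4 = 0.25.
Left endpoints: 0, 0.25, 0.5, 0.75.
v(0) = -3, v(0.25) = -3.75, v(0.5) = -4.5, v(0.75) = -5.25.
Sum = Δt · [v(0) + v(0.25) + v(0.5) + v(0.75)].
Sum = -4.125.

-4.125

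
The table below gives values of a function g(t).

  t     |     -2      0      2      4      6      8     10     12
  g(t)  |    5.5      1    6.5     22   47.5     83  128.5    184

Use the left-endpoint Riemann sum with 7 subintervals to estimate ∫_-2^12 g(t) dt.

Δt = 2.
Sum = 2·[5.5 + 1 + 6.5 + 22 + 47.5 + 83 + 128.5] = 588.

588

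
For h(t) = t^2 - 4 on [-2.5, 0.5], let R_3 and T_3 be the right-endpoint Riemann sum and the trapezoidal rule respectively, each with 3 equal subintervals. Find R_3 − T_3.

-3

R_3 = -9.25.
T_3 = -6.25.
R_3 − T_3 = -3.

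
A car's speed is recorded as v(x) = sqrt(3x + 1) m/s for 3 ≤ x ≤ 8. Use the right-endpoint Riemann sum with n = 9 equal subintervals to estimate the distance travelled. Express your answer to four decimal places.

Δx = (8 − 3)/9 = 5/9.
Right endpoints: 32/9, 37/9, 14/3, 47/9, 52/9, 19/3, 62/9, 67/9, 8.
v(32/9) ≈ 3.4157, v(37/9) ≈ 3.6515, v(14/3) ≈ 3.8730, v(47/9) ≈ 4.0825, v(52/9) ≈ 4.2817, v(19/3) ≈ 4.4721, v(62/9) ≈ 4.6547, v(67/9) ≈ 4.8305, v(8) ≈ 5.0000.
Sum = Δx · [v(32/9) + v(37/9) + v(14/3) + ...].
Sum ≈ 21.2565.

21.2565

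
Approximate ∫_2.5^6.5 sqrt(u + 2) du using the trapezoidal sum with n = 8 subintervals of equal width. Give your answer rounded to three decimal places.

10.156

Δu = (6.5 − 2.5)/8 = 0.5.
f(2.5) ≈ 2.121, f(3) ≈ 2.236, f(3.5) ≈ 2.345, f(4) ≈ 2.449, f(4.5) ≈ 2.550, f(5) ≈ 2.646, f(5.5) ≈ 2.739, f(6) ≈ 2.828, f(6.5) ≈ 2.915.
T_8 = (Δu/2)·[f(u_0) + 2f(u_1) + ... + 2f(u_{7}) + f(u_8)].
Sum ≈ 10.156.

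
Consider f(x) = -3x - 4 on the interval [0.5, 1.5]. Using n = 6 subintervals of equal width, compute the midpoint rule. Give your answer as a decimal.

Δx = (1.5 − 0.5)/6 = 1/6.
Midpoints: 7/12, 0.75, 11/12, 13/12, 1.25, 17/12.
f(7/12) = -5.75, f(0.75) = -6.25, f(11/12) = -6.75, f(13/12) = -7.25, f(1.25) = -7.75, f(17/12) = -8.25.
Sum = Δx · [f(7/12) + f(0.75) + f(11/12) + ...].
Sum = -7.

-7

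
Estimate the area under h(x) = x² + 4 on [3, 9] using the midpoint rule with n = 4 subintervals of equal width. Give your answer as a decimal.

256.875

Δx = (9 − 3)/4 = 1.5.
Midpoints: 3.75, 5.25, 6.75, 8.25.
h(3.75) = 18.0625, h(5.25) = 31.5625, h(6.75) = 49.5625, h(8.25) = 72.0625.
Sum = Δx · [h(3.75) + h(5.25) + h(6.75) + h(8.25)].
Sum = 256.875.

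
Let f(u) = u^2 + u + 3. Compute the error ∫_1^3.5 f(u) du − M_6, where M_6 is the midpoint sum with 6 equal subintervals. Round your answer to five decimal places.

Exact integral: ∫_1^3.5 f(u) du ≈ 27.0833333.
M_6 ≈ 27.0471644.
Error ≈ 27.0833333 − 27.0471644 ≈ 0.03617.

0.03617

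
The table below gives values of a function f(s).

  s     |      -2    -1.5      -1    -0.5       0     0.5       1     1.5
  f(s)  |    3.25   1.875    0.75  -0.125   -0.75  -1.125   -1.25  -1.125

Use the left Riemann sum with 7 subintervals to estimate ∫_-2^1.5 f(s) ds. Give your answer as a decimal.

1.3125

Δs = 0.5.
Sum = 0.5·[3.25 + 1.875 + 0.75 + (-0.125) + (-0.75) + (-1.125) + (-1.25)] = 1.3125.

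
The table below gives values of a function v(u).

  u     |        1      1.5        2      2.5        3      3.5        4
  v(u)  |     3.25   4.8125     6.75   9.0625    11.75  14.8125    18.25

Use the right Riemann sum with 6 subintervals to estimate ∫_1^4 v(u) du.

Δu = 0.5.
Sum = 0.5·[4.8125 + 6.75 + 9.0625 + 11.75 + 14.8125 + 18.25] = 32.71875.

32.71875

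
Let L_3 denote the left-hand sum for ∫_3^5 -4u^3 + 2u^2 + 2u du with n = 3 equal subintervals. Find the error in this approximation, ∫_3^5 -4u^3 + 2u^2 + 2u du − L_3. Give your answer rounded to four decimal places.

Exact integral: ∫_3^5 f(u) du ≈ -462.666667.
L_3 ≈ -350.814815.
Error ≈ -462.666667 − (-350.814815) ≈ -111.8519.

-111.8519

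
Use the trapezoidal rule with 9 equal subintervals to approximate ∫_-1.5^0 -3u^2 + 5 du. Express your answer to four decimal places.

4.1042

Δu = (0 − (-1.5))/9 = 1/6.
f(-1.5) = -1.75, f(-4/3) = -1/3, f(-7/6) = 11/12, f(-1) = 2, f(-5/6) = 35/12, f(-2/3) = 11/3, f(-0.5) = 4.25, f(-1/3) = 14/3, f(-1/6) = 59/12, f(0) = 5.
T_9 = (Δu/2)·[f(u_0) + 2f(u_1) + ... + 2f(u_{8}) + f(u_9)].
Sum ≈ 4.1042.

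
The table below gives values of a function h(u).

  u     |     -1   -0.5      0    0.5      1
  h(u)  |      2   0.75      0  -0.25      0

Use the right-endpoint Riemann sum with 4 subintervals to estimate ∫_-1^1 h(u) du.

Δu = 0.5.
Sum = 0.5·[0.75 + 0 + (-0.25) + 0] = 0.25.

0.25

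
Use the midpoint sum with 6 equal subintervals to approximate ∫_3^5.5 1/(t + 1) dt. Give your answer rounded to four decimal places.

Δt = (5.5 − 3)/6 = 5/12.
Midpoints: 77/24, 3.625, 97/24, 107/24, 4.875, 127/24.
f(77/24) = 24/101, f(3.625) = 8/37, f(97/24) = 24/121, f(107/24) = 24/131, f(4.875) = 8/47, f(127/24) = 24/151.
Sum = Δt · [f(77/24) + f(3.625) + f(97/24) + ...].
Sum ≈ 0.4852.

0.4852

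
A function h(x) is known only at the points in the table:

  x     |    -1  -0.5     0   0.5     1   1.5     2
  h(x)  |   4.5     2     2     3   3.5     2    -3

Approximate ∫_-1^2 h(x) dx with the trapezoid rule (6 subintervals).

Δx = 0.5.
T_6 = (0.5/2)·[4.5 + 2·2 + 2·2 + 2·3 + 2·3.5 + 2·2 + (-3)] = 6.625.

6.625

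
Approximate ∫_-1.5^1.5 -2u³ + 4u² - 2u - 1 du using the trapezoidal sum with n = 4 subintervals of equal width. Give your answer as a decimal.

Δu = (1.5 − (-1.5))/4 = 0.75.
f(-1.5) = 17.75, f(-0.75) = 3.59375, f(0) = -1, f(0.75) = -1.09375, f(1.5) = -1.75.
T_4 = (Δu/2)·[f(u_0) + 2f(u_1) + 2f(u_2) + 2f(u_3) + f(u_4)].
Sum = 7.125.

7.125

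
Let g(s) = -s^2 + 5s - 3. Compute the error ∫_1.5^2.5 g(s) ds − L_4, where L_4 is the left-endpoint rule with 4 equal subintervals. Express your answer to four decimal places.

0.1354

Exact integral: ∫_1.5^2.5 g(s) ds ≈ 2.916667.
L_4 = 2.78125.
Error ≈ 2.916667 − 2.78125 ≈ 0.1354.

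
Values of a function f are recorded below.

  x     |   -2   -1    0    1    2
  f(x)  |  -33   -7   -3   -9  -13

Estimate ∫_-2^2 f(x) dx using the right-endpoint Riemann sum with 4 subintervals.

-32

Δx = 1.
Sum = 1·[(-7) + (-3) + (-9) + (-13)] = -32.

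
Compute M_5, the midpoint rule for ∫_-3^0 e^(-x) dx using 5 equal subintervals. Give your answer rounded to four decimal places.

18.8022

Δx = (0 − (-3))/5 = 0.6.
Midpoints: -2.7, -2.1, -1.5, -0.9, -0.3.
f(-2.7) ≈ 14.8797, f(-2.1) ≈ 8.1662, f(-1.5) ≈ 4.4817, f(-0.9) ≈ 2.4596, f(-0.3) ≈ 1.3499.
Sum = Δx · [f(-2.7) + f(-2.1) + f(-1.5) + f(-0.9) + f(-0.3)].
Sum ≈ 18.8022.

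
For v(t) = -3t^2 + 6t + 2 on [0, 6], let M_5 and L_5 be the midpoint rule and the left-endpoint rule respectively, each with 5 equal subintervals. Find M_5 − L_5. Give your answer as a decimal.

M_5 = -93.84.
L_5 = -57.12.
M_5 − L_5 = -36.72.

-36.72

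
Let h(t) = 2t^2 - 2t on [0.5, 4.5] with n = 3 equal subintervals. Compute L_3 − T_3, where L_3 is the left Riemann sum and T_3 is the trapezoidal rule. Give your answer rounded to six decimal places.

-21.333333

L_3 ≈ 21.70370370.
T_3 ≈ 43.03703704.
L_3 − T_3 ≈ -21.333333.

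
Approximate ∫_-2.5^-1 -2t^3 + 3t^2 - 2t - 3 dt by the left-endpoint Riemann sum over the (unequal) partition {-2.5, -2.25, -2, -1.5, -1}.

44.1171875

Subinterval widths: 0.25, 0.25, 0.5, 0.5.
Left endpoints: -2.5, -2.25, -2, -1.5.
f(-2.5) = 52, f(-2.25) = 39.46875, f(-2) = 29, f(-1.5) = 13.5.
Sum = Σ Δt_i · f(t_i).
Sum = 44.1171875.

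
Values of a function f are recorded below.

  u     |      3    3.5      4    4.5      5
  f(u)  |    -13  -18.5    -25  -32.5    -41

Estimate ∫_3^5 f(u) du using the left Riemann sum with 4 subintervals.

Δu = 0.5.
Sum = 0.5·[(-13) + (-18.5) + (-25) + (-32.5)] = -44.5.

-44.5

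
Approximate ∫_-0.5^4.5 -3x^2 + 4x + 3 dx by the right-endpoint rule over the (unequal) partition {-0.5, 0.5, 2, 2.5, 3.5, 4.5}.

Subinterval widths: 1, 1.5, 0.5, 1, 1.
Right endpoints: 0.5, 2, 2.5, 3.5, 4.5.
f(0.5) = 4.25, f(2) = -1, f(2.5) = -5.75, f(3.5) = -19.75, f(4.5) = -39.75.
Sum = Σ Δx_i · f(x_i).
Sum = -59.625.

-59.625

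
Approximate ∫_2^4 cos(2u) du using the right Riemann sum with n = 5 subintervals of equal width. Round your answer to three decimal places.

0.928

Δu = (4 − 2)/5 = 0.4.
Right endpoints: 2.4, 2.8, 3.2, 3.6, 4.
f(2.4) ≈ 0.087, f(2.8) ≈ 0.776, f(3.2) ≈ 0.993, f(3.6) ≈ 0.608, f(4) ≈ -0.146.
Sum = Δu · [f(2.4) + f(2.8) + f(3.2) + f(3.6) + f(4)].
Sum ≈ 0.928.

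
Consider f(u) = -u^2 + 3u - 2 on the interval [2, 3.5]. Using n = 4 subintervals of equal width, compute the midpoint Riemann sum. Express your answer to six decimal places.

Δu = (3.5 − 2)/4 = 0.375.
Midpoints: 2.1875, 2.5625, 2.9375, 3.3125.
f(2.1875) = -0.22265625, f(2.5625) = -0.87890625, f(2.9375) = -1.81640625, f(3.3125) = -3.03515625.
Sum = Δu · [f(2.1875) + f(2.5625) + f(2.9375) + f(3.3125)].
Sum ≈ -2.232422.

-2.232422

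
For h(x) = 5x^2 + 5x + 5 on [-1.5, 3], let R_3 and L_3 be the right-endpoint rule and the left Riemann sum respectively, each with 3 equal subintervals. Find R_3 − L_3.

R_3 = 140.625.
L_3 = 56.25.
R_3 − L_3 = 84.375.

84.375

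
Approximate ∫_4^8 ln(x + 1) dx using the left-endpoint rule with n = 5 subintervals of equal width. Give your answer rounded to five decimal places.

7.48798

Δx = (8 − 4)/5 = 0.8.
Left endpoints: 4, 4.8, 5.6, 6.4, 7.2.
f(4) ≈ 1.60944, f(4.8) ≈ 1.75786, f(5.6) ≈ 1.88707, f(6.4) ≈ 2.00148, f(7.2) ≈ 2.10413.
Sum = Δx · [f(4) + f(4.8) + f(5.6) + f(6.4) + f(7.2)].
Sum ≈ 7.48798.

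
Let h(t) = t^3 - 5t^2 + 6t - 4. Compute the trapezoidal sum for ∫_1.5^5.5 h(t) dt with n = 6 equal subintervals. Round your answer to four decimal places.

Δt = (5.5 − 1.5)/6 = 2/3.
h(1.5) = -2.875, h(13/6) = -929/216, h(17/6) = -949/216, h(3.5) = -1.375, h(25/6) = 1411/216, h(29/6) = 4559/216, h(5.5) = 44.125.
T_6 = (Δt/2)·[h(t_0) + 2h(t_1) + ... + 2h(t_{5}) + h(t_6)].
Sum ≈ 25.4630.

25.4630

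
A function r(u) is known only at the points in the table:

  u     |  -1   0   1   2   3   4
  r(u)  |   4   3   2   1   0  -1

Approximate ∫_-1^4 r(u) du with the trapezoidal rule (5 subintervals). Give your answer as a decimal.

Δu = 1.
T_5 = (1/2)·[4 + 2·3 + 2·2 + 2·1 + 2·0 + (-1)] = 7.5.

7.5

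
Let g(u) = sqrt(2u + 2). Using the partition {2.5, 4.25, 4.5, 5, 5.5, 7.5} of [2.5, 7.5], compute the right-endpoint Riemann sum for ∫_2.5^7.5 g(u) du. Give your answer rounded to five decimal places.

Subinterval widths: 1.75, 0.25, 0.5, 0.5, 2.
Right endpoints: 4.25, 4.5, 5, 5.5, 7.5.
g(4.25) ≈ 3.24037, g(4.5) ≈ 3.31662, g(5) ≈ 3.46410, g(5.5) ≈ 3.60555, g(7.5) ≈ 4.12311.
Sum = Σ Δu_i · g(u_i).
Sum ≈ 18.28084.

18.28084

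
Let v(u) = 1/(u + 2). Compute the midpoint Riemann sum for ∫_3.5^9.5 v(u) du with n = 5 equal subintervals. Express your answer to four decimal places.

Δu = (9.5 − 3.5)/5 = 1.2.
Midpoints: 4.1, 5.3, 6.5, 7.7, 8.9.
v(4.1) = 10/61, v(5.3) = 10/73, v(6.5) = 2/17, v(7.7) = 10/97, v(8.9) = 10/109.
Sum = Δu · [v(4.1) + v(5.3) + v(6.5) + v(7.7) + v(8.9)].
Sum ≈ 0.7361.

0.7361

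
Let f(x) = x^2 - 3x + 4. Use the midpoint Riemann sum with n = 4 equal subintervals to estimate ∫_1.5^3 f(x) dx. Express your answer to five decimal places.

3.73242

Δx = (3 − 1.5)/4 = 0.375.
Midpoints: 1.6875, 2.0625, 2.4375, 2.8125.
f(1.6875) = 1.78515625, f(2.0625) = 2.06640625, f(2.4375) = 2.62890625, f(2.8125) = 3.47265625.
Sum = Δx · [f(1.6875) + f(2.0625) + f(2.4375) + f(2.8125)].
Sum ≈ 3.73242.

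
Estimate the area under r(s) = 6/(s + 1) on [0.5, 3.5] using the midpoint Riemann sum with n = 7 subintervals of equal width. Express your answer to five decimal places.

Δs = (3.5 − 0.5)/7 = 3/7.
Midpoints: 5/7, 8/7, 11/7, 2, 17/7, 20/7, 23/7.
r(5/7) = 3.5, r(8/7) = 2.8, r(11/7) = 7/3, r(2) = 2, r(17/7) = 1.75, r(20/7) = 14/9, r(23/7) = 1.4.
Sum = Δs · [r(5/7) + r(8/7) + r(11/7) + ...].
Sum ≈ 6.57381.

6.57381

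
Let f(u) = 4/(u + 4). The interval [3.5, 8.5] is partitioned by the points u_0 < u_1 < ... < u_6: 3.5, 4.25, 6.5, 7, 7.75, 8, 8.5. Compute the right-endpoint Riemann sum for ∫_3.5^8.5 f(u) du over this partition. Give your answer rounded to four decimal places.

1.9012

Subinterval widths: 0.75, 2.25, 0.5, 0.75, 0.25, 0.5.
Right endpoints: 4.25, 6.5, 7, 7.75, 8, 8.5.
f(4.25) = 16/33, f(6.5) = 8/21, f(7) = 4/11, f(7.75) = 16/47, f(8) = 1/3, f(8.5) = 0.32.
Sum = Σ Δu_i · f(u_i).
Sum ≈ 1.9012.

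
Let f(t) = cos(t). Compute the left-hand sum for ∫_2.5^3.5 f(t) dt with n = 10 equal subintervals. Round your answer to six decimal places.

-0.941699

Δt = (3.5 − 2.5)/10 = 0.1.
Left endpoints: 2.5, 2.6, 2.7, 2.8, 2.9, 3, 3.1, 3.2, 3.3, 3.4.
f(2.5) ≈ -0.801144, f(2.6) ≈ -0.856889, f(2.7) ≈ -0.904072, f(2.8) ≈ -0.942222, f(2.9) ≈ -0.970958, f(3) ≈ -0.989992, f(3.1) ≈ -0.999135, f(3.2) ≈ -0.998295, f(3.3) ≈ -0.987480, f(3.4) ≈ -0.966798.
Sum = Δt · [f(2.5) + f(2.6) + f(2.7) + ...].
Sum ≈ -0.941699.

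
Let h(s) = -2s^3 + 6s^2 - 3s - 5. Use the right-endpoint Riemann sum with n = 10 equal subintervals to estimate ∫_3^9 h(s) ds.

-2281.8

Δs = (9 − 3)/10 = 0.6.
Right endpoints: 3.6, 4.2, 4.8, 5.4, 6, 6.6, 7.2, 7.8, 8.4, 9.
h(3.6) = -31.352, h(4.2) = -59.936, h(4.8) = -102.344, h(5.4) = -161.168, h(6) = -239, h(6.6) = -338.432, h(7.2) = -462.056, h(7.8) = -612.464, h(8.4) = -792.248, h(9) = -1004.
Sum = Δs · [h(3.6) + h(4.2) + h(4.8) + ...].
Sum = -2281.8.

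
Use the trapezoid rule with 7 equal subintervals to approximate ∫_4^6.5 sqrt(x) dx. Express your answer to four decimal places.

5.7140

Δx = (6.5 − 4)/7 = 5/14.
f(4) ≈ 2.0000, f(61/14) ≈ 2.0874, f(33/7) ≈ 2.1712, f(71/14) ≈ 2.2520, f(38/7) ≈ 2.3299, f(81/14) ≈ 2.4054, f(43/7) ≈ 2.4785, f(6.5) ≈ 2.5495.
T_7 = (Δx/2)·[f(x_0) + 2f(x_1) + ... + 2f(x_{6}) + f(x_7)].
Sum ≈ 5.7140.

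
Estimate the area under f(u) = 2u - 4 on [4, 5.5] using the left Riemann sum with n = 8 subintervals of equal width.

7.96875

Δu = (5.5 − 4)/8 = 0.1875.
Left endpoints: 4, 4.1875, 4.375, 4.5625, 4.75, 4.9375, 5.125, 5.3125.
f(4) = 4, f(4.1875) = 4.375, f(4.375) = 4.75, f(4.5625) = 5.125, f(4.75) = 5.5, f(4.9375) = 5.875, f(5.125) = 6.25, f(5.3125) = 6.625.
Sum = Δu · [f(4) + f(4.1875) + f(4.375) + ...].
Sum = 7.96875.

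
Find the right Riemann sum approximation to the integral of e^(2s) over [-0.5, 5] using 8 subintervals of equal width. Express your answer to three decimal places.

20267.324

Δs = (5 − (-0.5))/8 = 0.6875.
Right endpoints: 0.1875, 0.875, 1.5625, 2.25, 2.9375, 3.625, 4.3125, 5.
f(0.1875) ≈ 1.455, f(0.875) ≈ 5.755, f(1.5625) ≈ 22.760, f(2.25) ≈ 90.017, f(2.9375) ≈ 356.025, f(3.625) ≈ 1408.105, f(4.3125) ≈ 5569.163, f(5) ≈ 22026.466.
Sum = Δs · [f(0.1875) + f(0.875) + f(1.5625) + ...].
Sum ≈ 20267.324.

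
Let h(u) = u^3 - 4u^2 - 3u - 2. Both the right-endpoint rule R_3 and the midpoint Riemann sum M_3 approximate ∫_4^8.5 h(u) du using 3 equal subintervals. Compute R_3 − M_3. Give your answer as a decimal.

271.0546875

R_3 = 672.75.
M_3 = 401.6953125.
R_3 − M_3 = 271.0546875.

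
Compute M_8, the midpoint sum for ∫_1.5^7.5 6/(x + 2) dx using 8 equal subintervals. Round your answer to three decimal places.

5.981

Δx = (7.5 − 1.5)/8 = 0.75.
Midpoints: 1.875, 2.625, 3.375, 4.125, 4.875, 5.625, 6.375, 7.125.
f(1.875) = 48/31, f(2.625) = 48/37, f(3.375) = 48/43, f(4.125) = 48/49, f(4.875) = 48/55, f(5.625) = 48/61, f(6.375) = 48/67, f(7.125) = 48/73.
Sum = Δx · [f(1.875) + f(2.625) + f(3.375) + ...].
Sum ≈ 5.981.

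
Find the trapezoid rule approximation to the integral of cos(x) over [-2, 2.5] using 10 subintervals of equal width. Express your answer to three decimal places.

1.482

Δx = (2.5 − (-2))/10 = 0.45.
f(-2) ≈ -0.416, f(-1.55) ≈ 0.021, f(-1.1) ≈ 0.454, f(-0.65) ≈ 0.796, f(-0.2) ≈ 0.980, f(0.25) ≈ 0.969, f(0.7) ≈ 0.765, f(1.15) ≈ 0.408, f(1.6) ≈ -0.029, f(2.05) ≈ -0.461, f(2.5) ≈ -0.801.
T_10 = (Δx/2)·[f(x_0) + 2f(x_1) + ... + 2f(x_{9}) + f(x_10)].
Sum ≈ 1.482.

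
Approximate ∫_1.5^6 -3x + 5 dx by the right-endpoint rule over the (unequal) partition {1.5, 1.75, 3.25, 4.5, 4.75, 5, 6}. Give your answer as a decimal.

-35.625

Subinterval widths: 0.25, 1.5, 1.25, 0.25, 0.25, 1.
Right endpoints: 1.75, 3.25, 4.5, 4.75, 5, 6.
f(1.75) = -0.25, f(3.25) = -4.75, f(4.5) = -8.5, f(4.75) = -9.25, f(5) = -10, f(6) = -13.
Sum = Σ Δx_i · f(x_i).
Sum = -35.625.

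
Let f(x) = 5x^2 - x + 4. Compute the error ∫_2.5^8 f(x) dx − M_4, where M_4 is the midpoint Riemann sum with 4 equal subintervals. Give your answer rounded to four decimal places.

4.3327

Exact integral: ∫_2.5^8 f(x) dx ≈ 820.416667.
M_4 ≈ 816.083984.
Error ≈ 820.416667 − 816.083984 ≈ 4.3327.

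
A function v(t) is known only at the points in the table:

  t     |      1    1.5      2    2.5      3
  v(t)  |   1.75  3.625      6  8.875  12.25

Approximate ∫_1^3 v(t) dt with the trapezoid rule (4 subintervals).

Δt = 0.5.
T_4 = (0.5/2)·[1.75 + 2·3.625 + 2·6 + 2·8.875 + 12.25] = 12.75.

12.75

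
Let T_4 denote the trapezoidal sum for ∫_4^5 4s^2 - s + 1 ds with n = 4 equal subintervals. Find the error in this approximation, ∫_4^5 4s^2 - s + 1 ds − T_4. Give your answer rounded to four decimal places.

Exact integral: ∫_4^5 f(s) ds ≈ 77.833333.
T_4 = 77.875.
Error ≈ 77.833333 − 77.875 ≈ -0.0417.

-0.0417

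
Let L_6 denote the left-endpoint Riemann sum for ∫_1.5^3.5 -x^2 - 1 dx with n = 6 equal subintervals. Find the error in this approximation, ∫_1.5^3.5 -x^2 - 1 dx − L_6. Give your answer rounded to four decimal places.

-1.6296

Exact integral: ∫_1.5^3.5 f(x) dx ≈ -15.166667.
L_6 ≈ -13.537037.
Error ≈ -15.166667 − (-13.537037) ≈ -1.6296.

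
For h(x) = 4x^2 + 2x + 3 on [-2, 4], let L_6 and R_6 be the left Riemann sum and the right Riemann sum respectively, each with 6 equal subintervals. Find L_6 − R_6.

-60

L_6 = 100.
R_6 = 160.
L_6 − R_6 = -60.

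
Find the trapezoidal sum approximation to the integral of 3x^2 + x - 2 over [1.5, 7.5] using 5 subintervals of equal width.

Δx = (7.5 − 1.5)/5 = 1.2.
f(1.5) = 6.25, f(2.7) = 22.57, f(3.9) = 47.53, f(5.1) = 81.13, f(6.3) = 123.37, f(7.5) = 174.25.
T_5 = (Δx/2)·[f(x_0) + 2f(x_1) + ... + 2f(x_{4}) + f(x_5)].
Sum = 437.82.

437.82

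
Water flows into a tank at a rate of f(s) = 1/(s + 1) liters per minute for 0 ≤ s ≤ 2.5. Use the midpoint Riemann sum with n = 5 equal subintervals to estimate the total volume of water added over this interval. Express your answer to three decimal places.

1.244

Δs = (2.5 − 0)/5 = 0.5.
Midpoints: 0.25, 0.75, 1.25, 1.75, 2.25.
f(0.25) = 0.8, f(0.75) = 4/7, f(1.25) = 4/9, f(1.75) = 4/11, f(2.25) = 4/13.
Sum = Δs · [f(0.25) + f(0.75) + f(1.25) + f(1.75) + f(2.25)].
Sum ≈ 1.244.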